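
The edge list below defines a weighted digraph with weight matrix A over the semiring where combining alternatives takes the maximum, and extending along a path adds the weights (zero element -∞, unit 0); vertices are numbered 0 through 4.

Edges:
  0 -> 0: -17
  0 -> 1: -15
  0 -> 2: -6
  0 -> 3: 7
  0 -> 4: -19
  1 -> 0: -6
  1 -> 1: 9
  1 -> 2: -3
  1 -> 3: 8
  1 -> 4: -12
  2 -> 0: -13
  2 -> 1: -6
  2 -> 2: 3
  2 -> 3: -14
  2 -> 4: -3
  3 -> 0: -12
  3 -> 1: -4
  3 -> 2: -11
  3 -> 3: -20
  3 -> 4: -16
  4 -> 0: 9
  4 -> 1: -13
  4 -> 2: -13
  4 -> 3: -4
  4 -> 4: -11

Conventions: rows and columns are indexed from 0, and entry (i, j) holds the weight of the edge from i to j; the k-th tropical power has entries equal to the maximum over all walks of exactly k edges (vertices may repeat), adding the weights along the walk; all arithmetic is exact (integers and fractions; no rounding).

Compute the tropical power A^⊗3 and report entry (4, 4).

A^⊗2:
  [-5, 3, -3, -7, -9]
  [3, 18, 6, 17, -3]
  [6, 3, 6, 2, 0]
  [-7, 5, -7, 4, -14]
  [-2, -4, 3, 16, -10]
A^⊗3:
  [0, 12, 0, 11, -6]
  [12, 27, 15, 26, 6]
  [9, 12, 9, 13, 3]
  [-1, 14, 2, 13, -7]
  [4, 12, 6, 5, 0]
Key observation: the optimum is the walk 4->0->2->4, with weight 9 + (-6) + (-3) = 0.
Optimal value attained by: walk 4->0->2->4.
Answer: (A^⊗3)[4][4] = 0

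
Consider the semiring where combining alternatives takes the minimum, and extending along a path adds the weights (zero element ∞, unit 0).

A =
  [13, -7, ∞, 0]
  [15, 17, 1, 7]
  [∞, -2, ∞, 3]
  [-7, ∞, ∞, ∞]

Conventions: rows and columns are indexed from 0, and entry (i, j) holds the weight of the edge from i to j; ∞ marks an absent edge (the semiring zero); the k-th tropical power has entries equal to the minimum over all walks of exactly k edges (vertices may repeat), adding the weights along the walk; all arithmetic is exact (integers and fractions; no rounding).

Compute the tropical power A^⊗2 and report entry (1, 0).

A^⊗2:
  [-7, 6, -6, 0]
  [0, -1, 18, 4]
  [-4, 15, -1, 5]
  [6, -14, ∞, -7]
Key observation: the optimum is the walk 1->3->0, with weight 7 + (-7) = 0.
Optimal value attained by: walk 1->3->0.
Answer: (A^⊗2)[1][0] = 0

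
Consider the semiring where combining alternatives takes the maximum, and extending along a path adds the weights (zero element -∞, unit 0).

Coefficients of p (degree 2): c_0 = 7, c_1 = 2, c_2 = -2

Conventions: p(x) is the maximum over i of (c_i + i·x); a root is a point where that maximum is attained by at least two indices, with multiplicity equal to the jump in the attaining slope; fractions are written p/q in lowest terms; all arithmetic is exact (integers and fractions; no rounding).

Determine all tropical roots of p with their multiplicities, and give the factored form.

hull edge (i=0, c=7) to (i=2, c=-2): slope -9/2, span 2
Factored form: p(x) = -2 ⊗ (x ⊕ 9/2) ⊗ (x ⊕ 9/2)
Answer: roots = 9/2 (mult 2)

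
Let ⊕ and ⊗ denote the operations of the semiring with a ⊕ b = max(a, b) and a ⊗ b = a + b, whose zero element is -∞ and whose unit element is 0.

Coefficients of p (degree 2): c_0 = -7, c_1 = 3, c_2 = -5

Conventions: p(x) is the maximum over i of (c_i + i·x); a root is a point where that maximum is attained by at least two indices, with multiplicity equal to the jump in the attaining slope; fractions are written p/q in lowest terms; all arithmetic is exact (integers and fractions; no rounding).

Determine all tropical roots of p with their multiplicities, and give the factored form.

hull edge (i=0, c=-7) to (i=1, c=3): slope 10, span 1
hull edge (i=1, c=3) to (i=2, c=-5): slope -8, span 1
Factored form: p(x) = -5 ⊗ (x ⊕ (-10)) ⊗ (x ⊕ 8)
Answer: roots = -10 (mult 1), 8 (mult 1)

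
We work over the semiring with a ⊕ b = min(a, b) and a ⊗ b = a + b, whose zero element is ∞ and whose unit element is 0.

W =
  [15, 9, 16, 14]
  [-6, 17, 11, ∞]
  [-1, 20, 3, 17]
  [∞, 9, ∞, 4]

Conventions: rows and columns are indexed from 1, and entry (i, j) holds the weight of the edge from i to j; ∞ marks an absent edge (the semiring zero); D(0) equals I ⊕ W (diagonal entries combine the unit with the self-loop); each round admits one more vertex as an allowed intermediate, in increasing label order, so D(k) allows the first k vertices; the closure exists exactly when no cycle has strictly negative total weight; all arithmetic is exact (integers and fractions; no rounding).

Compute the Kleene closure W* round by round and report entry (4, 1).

D(0):
  [0, 9, 16, 14]
  [-6, 0, 11, ∞]
  [-1, 20, 0, 17]
  [∞, 9, ∞, 0]
D(1):
  [0, 9, 16, 14]
  [-6, 0, 10, 8]
  [-1, 8, 0, 13]
  [∞, 9, ∞, 0]
D(2):
  [0, 9, 16, 14]
  [-6, 0, 10, 8]
  [-1, 8, 0, 13]
  [3, 9, 19, 0]
D(3):
  [0, 9, 16, 14]
  [-6, 0, 10, 8]
  [-1, 8, 0, 13]
  [3, 9, 19, 0]
D(4):
  [0, 9, 16, 14]
  [-6, 0, 10, 8]
  [-1, 8, 0, 13]
  [3, 9, 19, 0]
Answer: W*[4][1] = 3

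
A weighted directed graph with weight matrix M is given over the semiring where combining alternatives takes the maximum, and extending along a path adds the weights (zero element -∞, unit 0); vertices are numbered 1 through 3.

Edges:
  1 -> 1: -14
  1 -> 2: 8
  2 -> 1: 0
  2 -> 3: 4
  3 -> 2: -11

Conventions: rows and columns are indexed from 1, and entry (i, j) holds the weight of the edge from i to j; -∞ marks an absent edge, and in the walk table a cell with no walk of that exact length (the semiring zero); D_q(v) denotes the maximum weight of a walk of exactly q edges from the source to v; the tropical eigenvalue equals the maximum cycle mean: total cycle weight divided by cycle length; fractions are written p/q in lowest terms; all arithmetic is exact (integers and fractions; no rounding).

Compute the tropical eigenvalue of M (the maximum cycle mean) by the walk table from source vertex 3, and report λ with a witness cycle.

q=0: [-∞, -∞, 0]
q=1: [-∞, -11, -∞]
q=2: [-11, -∞, -7]
q=3: [-25, -3, -∞]
Optimal cycle mean attained by: cycle 1->2->1, total 8 + 0, length 2.
Answer: λ = 4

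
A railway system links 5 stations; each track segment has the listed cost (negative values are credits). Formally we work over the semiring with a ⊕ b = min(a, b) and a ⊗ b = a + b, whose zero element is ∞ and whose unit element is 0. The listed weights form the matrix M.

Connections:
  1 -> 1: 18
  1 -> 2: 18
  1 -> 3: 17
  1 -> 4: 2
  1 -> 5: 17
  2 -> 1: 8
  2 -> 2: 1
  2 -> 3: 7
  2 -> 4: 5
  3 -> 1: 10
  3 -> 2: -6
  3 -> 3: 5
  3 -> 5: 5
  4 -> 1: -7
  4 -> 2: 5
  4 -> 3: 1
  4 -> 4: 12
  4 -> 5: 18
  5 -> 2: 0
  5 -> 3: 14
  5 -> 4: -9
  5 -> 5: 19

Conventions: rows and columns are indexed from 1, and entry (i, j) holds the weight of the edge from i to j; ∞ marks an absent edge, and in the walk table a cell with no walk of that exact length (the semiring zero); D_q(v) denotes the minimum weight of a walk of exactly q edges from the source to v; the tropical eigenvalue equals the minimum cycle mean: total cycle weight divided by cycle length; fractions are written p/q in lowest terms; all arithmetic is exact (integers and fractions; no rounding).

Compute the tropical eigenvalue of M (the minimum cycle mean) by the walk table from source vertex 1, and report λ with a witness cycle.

q=0: [0, ∞, ∞, ∞, ∞]
q=1: [18, 18, 17, 2, 17]
q=2: [-5, 7, 3, 8, 20]
q=3: [1, -3, 8, -3, 8]
q=4: [-10, -2, -2, -1, 13]
q=5: [-8, -8, 0, -8, 3]
Optimal cycle mean attained by: cycle 1->4->1, total 2 + (-7), length 2.
Answer: λ = -5/2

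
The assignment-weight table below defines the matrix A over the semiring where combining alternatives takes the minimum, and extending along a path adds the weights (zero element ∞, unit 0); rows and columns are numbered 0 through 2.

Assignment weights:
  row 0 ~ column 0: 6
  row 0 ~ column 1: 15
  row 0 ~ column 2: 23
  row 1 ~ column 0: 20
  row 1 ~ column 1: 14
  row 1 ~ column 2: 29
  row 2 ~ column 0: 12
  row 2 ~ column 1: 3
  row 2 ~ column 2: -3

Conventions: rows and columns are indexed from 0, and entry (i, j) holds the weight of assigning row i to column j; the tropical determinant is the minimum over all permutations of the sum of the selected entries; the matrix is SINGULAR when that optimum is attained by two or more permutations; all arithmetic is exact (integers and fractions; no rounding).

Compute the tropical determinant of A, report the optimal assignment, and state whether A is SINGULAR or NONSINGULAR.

σ = (0, 1, 2): 6 + 14 + (-3) = 17
σ = (0, 2, 1): 6 + 29 + 3 = 38
σ = (1, 0, 2): 15 + 20 + (-3) = 32
σ = (1, 2, 0): 15 + 29 + 12 = 56
σ = (2, 0, 1): 23 + 20 + 3 = 46
σ = (2, 1, 0): 23 + 14 + 12 = 49
Optimal value attained by: σ = (0, 1, 2).
Answer: det⊕(A) = 17; verdict: NONSINGULAR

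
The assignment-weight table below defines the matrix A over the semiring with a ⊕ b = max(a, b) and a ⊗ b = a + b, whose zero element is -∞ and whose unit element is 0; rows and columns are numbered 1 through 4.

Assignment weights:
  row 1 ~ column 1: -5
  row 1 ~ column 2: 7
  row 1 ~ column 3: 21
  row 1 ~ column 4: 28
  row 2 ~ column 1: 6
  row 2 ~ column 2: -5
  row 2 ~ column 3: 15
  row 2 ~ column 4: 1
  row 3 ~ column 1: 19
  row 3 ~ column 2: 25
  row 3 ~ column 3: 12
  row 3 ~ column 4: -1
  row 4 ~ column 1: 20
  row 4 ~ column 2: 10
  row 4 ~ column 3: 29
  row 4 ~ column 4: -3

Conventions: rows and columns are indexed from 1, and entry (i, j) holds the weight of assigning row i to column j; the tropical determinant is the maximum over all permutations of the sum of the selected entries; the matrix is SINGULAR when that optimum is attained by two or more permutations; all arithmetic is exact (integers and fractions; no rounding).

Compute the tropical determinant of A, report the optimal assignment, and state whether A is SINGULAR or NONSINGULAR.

σ = (1, 2, 3, 4): (-5) + (-5) + 12 + (-3) = -1
σ = (1, 2, 4, 3): (-5) + (-5) + (-1) + 29 = 18
σ = (1, 3, 2, 4): (-5) + 15 + 25 + (-3) = 32
σ = (1, 3, 4, 2): (-5) + 15 + (-1) + 10 = 19
σ = (1, 4, 2, 3): (-5) + 1 + 25 + 29 = 50
σ = (1, 4, 3, 2): (-5) + 1 + 12 + 10 = 18
σ = (2, 1, 3, 4): 7 + 6 + 12 + (-3) = 22
σ = (2, 1, 4, 3): 7 + 6 + (-1) + 29 = 41
σ = (2, 3, 1, 4): 7 + 15 + 19 + (-3) = 38
σ = (2, 3, 4, 1): 7 + 15 + (-1) + 20 = 41
σ = (2, 4, 1, 3): 7 + 1 + 19 + 29 = 56
σ = (2, 4, 3, 1): 7 + 1 + 12 + 20 = 40
σ = (3, 1, 2, 4): 21 + 6 + 25 + (-3) = 49
σ = (3, 1, 4, 2): 21 + 6 + (-1) + 10 = 36
σ = (3, 2, 1, 4): 21 + (-5) + 19 + (-3) = 32
σ = (3, 2, 4, 1): 21 + (-5) + (-1) + 20 = 35
σ = (3, 4, 1, 2): 21 + 1 + 19 + 10 = 51
σ = (3, 4, 2, 1): 21 + 1 + 25 + 20 = 67
σ = (4, 1, 2, 3): 28 + 6 + 25 + 29 = 88
σ = (4, 1, 3, 2): 28 + 6 + 12 + 10 = 56
σ = (4, 2, 1, 3): 28 + (-5) + 19 + 29 = 71
σ = (4, 2, 3, 1): 28 + (-5) + 12 + 20 = 55
σ = (4, 3, 1, 2): 28 + 15 + 19 + 10 = 72
σ = (4, 3, 2, 1): 28 + 15 + 25 + 20 = 88
Optimal value attained by: σ = (4, 1, 2, 3).
Answer: det⊕(A) = 88; verdict: SINGULAR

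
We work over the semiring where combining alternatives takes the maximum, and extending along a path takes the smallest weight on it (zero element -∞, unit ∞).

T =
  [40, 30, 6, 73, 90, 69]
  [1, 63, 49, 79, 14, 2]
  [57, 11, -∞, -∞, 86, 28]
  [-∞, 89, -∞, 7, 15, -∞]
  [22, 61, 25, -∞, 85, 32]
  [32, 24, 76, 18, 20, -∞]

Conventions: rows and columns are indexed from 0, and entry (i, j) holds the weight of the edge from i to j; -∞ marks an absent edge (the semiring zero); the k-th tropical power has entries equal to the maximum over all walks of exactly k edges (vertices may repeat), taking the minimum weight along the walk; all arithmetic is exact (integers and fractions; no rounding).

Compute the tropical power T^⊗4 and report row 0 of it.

T^⊗2:
  [40, 73, 69, 40, 85, 40]
  [49, 79, 49, 63, 49, 28]
  [40, 61, 28, 57, 85, 57]
  [15, 63, 49, 79, 15, 15]
  [32, 61, 49, 61, 85, 32]
  [57, 30, 24, 32, 76, 32]
T^⊗3:
  [57, 63, 49, 73, 85, 40]
  [49, 63, 49, 79, 49, 49]
  [40, 61, 57, 61, 85, 40]
  [49, 79, 49, 63, 49, 28]
  [49, 61, 49, 61, 85, 32]
  [40, 61, 32, 57, 76, 57]
T^⊗4:
  [49, 73, 49, 63, 85, 57]
  [49, 79, 49, 63, 49, 49]
  [57, 61, 49, 61, 85, 40]
  [49, 63, 49, 79, 49, 49]
  [49, 61, 49, 61, 85, 49]
  [40, 61, 57, 61, 76, 40]
Answer: row 0 of T^⊗4 = [49, 73, 49, 63, 85, 57]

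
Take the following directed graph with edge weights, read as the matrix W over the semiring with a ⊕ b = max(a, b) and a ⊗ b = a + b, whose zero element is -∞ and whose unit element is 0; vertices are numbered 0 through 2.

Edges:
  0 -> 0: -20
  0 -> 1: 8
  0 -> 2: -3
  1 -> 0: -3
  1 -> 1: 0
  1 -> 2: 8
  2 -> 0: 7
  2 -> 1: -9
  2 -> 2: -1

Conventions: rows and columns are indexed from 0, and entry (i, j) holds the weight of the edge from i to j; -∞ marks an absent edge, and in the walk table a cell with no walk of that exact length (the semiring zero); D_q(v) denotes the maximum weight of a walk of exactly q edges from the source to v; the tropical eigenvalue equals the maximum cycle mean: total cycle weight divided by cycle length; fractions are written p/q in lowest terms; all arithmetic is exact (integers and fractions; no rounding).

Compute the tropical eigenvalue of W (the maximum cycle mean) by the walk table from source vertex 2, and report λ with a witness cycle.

q=0: [-∞, -∞, 0]
q=1: [7, -9, -1]
q=2: [6, 15, 4]
q=3: [12, 15, 23]
Optimal cycle mean attained by: cycle 0->1->2->0, total 8 + 8 + 7, length 3.
Answer: λ = 23/3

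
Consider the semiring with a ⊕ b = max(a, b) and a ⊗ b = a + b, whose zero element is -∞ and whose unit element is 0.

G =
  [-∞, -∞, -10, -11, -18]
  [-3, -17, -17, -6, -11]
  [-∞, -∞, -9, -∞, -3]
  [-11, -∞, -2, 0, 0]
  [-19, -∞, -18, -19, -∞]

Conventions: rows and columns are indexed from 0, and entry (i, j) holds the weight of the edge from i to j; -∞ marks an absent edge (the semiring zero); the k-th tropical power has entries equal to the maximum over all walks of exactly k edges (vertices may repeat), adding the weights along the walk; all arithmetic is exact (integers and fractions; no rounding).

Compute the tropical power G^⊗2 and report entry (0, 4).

G^⊗2:
  [-22, -∞, -13, -11, -11]
  [-17, -34, -8, -6, -6]
  [-22, -∞, -18, -22, -12]
  [-11, -∞, -2, 0, 0]
  [-30, -∞, -21, -19, -19]
Key observation: the optimum is the walk 0->3->4, with weight (-11) + 0 = -11.
Optimal value attained by: walk 0->3->4.
Answer: (G^⊗2)[0][4] = -11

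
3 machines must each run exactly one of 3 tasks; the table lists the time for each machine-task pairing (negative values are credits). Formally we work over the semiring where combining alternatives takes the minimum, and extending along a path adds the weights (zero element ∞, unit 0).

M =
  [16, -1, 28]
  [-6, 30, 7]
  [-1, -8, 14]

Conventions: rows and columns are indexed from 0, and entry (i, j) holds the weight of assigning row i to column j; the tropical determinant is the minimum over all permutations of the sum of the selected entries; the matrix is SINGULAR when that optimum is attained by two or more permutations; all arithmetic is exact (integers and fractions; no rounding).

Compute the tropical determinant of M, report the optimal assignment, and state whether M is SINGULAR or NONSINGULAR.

σ = (0, 1, 2): 16 + 30 + 14 = 60
σ = (0, 2, 1): 16 + 7 + (-8) = 15
σ = (1, 0, 2): (-1) + (-6) + 14 = 7
σ = (1, 2, 0): (-1) + 7 + (-1) = 5
σ = (2, 0, 1): 28 + (-6) + (-8) = 14
σ = (2, 1, 0): 28 + 30 + (-1) = 57
Optimal value attained by: σ = (1, 2, 0).
Answer: det⊕(M) = 5; verdict: NONSINGULAR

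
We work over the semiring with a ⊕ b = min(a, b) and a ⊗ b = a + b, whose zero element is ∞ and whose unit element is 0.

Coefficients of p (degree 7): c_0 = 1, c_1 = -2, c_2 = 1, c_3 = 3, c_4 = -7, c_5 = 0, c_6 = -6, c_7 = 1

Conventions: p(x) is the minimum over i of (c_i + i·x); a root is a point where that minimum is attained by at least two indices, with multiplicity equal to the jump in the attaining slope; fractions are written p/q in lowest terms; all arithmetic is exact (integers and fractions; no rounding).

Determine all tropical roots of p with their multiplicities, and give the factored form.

hull edge (i=0, c=1) to (i=1, c=-2): slope -3, span 1
hull edge (i=1, c=-2) to (i=4, c=-7): slope -5/3, span 3
hull edge (i=4, c=-7) to (i=6, c=-6): slope 1/2, span 2
hull edge (i=6, c=-6) to (i=7, c=1): slope 7, span 1
Factored form: p(x) = 1 ⊗ (x ⊕ (-7)) ⊗ (x ⊕ (-1/2)) ⊗ (x ⊕ (-1/2)) ⊗ (x ⊕ 5/3) ⊗ (x ⊕ 5/3) ⊗ (x ⊕ 5/3) ⊗ (x ⊕ 3)
Answer: roots = -7 (mult 1), -1/2 (mult 2), 5/3 (mult 3), 3 (mult 1)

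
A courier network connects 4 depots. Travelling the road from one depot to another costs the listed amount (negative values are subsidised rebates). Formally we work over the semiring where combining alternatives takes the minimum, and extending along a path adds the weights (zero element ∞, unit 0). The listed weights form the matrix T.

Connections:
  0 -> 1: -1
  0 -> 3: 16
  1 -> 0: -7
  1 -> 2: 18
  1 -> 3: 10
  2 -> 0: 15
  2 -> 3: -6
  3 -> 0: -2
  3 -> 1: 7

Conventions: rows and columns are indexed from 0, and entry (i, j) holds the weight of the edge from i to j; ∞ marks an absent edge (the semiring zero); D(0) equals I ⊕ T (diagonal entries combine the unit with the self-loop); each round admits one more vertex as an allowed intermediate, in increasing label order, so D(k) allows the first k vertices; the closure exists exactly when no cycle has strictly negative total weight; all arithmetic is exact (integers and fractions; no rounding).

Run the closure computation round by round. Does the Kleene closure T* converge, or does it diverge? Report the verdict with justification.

D(0):
  [0, -1, ∞, 16]
  [-7, 0, 18, 10]
  [15, ∞, 0, -6]
  [-2, 7, ∞, 0]
Detection: at round 1, diagonal entry (1, 1) turns strictly negative.
Key observation: the cycle 1->0->1 has total weight (-7) + (-1), which is strictly negative.
Answer: DIVERGES — negative cycle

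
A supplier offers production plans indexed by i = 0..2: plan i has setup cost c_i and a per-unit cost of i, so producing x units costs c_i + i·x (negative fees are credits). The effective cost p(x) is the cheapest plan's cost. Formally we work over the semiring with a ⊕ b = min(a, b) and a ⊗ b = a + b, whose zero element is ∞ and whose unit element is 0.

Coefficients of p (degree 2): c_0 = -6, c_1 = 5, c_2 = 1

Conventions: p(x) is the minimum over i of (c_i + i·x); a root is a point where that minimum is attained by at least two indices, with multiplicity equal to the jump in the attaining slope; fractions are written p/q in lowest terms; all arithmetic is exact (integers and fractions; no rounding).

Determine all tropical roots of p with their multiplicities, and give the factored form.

hull edge (i=0, c=-6) to (i=2, c=1): slope 7/2, span 2
Factored form: p(x) = 1 ⊗ (x ⊕ (-7/2)) ⊗ (x ⊕ (-7/2))
Answer: roots = -7/2 (mult 2)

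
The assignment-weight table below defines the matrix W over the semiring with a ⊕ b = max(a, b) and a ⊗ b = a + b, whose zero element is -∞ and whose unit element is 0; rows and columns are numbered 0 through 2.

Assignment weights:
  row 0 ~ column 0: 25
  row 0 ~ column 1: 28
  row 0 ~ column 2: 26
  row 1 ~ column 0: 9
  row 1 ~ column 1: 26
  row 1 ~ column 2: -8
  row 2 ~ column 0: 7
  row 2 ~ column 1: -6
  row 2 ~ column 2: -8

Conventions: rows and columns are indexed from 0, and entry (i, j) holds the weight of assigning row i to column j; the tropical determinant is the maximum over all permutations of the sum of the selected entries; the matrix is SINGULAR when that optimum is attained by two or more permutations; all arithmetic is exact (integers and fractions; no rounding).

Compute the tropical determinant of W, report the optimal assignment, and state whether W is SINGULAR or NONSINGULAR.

σ = (0, 1, 2): 25 + 26 + (-8) = 43
σ = (0, 2, 1): 25 + (-8) + (-6) = 11
σ = (1, 0, 2): 28 + 9 + (-8) = 29
σ = (1, 2, 0): 28 + (-8) + 7 = 27
σ = (2, 0, 1): 26 + 9 + (-6) = 29
σ = (2, 1, 0): 26 + 26 + 7 = 59
Optimal value attained by: σ = (2, 1, 0).
Answer: det⊕(W) = 59; verdict: NONSINGULAR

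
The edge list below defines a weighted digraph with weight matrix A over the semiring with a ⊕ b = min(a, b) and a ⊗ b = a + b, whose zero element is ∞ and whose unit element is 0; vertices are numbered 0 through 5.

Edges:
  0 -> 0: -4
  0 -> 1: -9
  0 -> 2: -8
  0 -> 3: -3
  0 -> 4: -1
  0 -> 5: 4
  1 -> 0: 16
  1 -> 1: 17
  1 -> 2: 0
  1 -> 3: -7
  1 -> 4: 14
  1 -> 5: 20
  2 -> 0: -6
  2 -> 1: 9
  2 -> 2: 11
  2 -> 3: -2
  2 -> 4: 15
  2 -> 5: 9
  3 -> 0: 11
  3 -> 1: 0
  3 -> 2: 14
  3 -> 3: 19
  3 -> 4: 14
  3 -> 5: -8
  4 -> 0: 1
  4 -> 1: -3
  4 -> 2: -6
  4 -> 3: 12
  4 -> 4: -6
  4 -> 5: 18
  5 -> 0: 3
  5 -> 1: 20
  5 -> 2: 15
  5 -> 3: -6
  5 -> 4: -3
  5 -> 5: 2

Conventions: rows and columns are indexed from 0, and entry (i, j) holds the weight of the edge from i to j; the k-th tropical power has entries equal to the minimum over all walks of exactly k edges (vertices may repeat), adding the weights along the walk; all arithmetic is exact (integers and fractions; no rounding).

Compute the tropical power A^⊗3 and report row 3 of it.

A^⊗2:
  [-14, -13, -12, -16, -7, -11]
  [-6, -7, 7, -2, 7, -15]
  [-10, -15, -14, -9, -7, -10]
  [-5, 2, 0, -14, -11, -6]
  [-12, -9, -12, -10, -12, 3]
  [-2, -6, -9, -4, -9, -14]
A^⊗3:
  [-18, -23, -22, -20, -15, -24]
  [-12, -15, -14, -21, -18, -13]
  [-20, -19, -18, -22, -13, -17]
  [-10, -14, -17, -12, -17, -22]
  [-18, -21, -20, -16, -18, -18]
  [-15, -12, -15, -20, -17, -12]
Answer: row 3 of A^⊗3 = [-10, -14, -17, -12, -17, -22]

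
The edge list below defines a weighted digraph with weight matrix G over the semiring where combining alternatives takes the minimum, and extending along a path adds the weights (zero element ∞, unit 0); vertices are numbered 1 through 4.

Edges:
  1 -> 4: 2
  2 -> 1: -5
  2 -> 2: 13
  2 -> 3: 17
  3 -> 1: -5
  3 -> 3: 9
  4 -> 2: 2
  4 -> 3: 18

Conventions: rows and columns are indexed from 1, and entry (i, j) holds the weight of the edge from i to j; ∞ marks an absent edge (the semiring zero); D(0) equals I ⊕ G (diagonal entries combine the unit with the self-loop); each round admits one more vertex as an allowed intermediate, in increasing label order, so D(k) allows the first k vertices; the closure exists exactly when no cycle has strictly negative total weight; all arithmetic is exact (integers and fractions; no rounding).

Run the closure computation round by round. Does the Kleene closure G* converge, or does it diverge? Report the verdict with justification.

D(0):
  [0, ∞, ∞, 2]
  [-5, 0, 17, ∞]
  [-5, ∞, 0, ∞]
  [∞, 2, 18, 0]
D(1):
  [0, ∞, ∞, 2]
  [-5, 0, 17, -3]
  [-5, ∞, 0, -3]
  [∞, 2, 18, 0]
Detection: at round 2, diagonal entry (4, 4) turns strictly negative.
Key observation: the cycle 4->2->1->4 has total weight 2 + (-5) + 2, which is strictly negative.
Answer: DIVERGES — negative cycle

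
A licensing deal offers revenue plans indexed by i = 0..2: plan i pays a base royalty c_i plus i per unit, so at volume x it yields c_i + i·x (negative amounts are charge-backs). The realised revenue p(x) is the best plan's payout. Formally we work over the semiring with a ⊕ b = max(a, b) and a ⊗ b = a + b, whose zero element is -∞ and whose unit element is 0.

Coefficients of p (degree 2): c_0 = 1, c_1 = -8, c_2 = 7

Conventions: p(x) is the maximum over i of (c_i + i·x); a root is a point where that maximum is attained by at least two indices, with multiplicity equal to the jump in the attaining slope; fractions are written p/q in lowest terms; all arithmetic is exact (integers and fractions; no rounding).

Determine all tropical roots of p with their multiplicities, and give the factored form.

hull edge (i=0, c=1) to (i=2, c=7): slope 3, span 2
Factored form: p(x) = 7 ⊗ (x ⊕ (-3)) ⊗ (x ⊕ (-3))
Answer: roots = -3 (mult 2)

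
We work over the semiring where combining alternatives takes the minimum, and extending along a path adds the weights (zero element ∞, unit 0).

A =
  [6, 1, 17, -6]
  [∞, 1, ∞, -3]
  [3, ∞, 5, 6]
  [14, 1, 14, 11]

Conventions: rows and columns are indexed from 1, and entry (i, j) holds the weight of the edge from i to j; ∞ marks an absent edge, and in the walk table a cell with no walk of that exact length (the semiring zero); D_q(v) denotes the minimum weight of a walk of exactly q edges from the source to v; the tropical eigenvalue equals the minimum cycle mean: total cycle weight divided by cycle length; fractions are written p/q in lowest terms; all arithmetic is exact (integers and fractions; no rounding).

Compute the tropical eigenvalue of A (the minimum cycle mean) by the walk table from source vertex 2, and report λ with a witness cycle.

q=0: [∞, 0, ∞, ∞]
q=1: [∞, 1, ∞, -3]
q=2: [11, -2, 11, -2]
q=3: [12, -1, 12, -5]
q=4: [9, -4, 9, -4]
Optimal cycle mean attained by: cycle 2->4->2, total (-3) + 1, length 2.
Answer: λ = -1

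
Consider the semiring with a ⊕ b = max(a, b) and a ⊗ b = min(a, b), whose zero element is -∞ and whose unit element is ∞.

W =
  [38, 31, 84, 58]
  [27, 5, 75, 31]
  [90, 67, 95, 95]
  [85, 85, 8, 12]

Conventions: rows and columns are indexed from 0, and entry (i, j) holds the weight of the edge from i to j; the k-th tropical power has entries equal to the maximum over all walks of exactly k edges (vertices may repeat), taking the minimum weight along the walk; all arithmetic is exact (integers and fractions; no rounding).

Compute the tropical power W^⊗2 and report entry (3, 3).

W^⊗2:
  [84, 67, 84, 84]
  [75, 67, 75, 75]
  [90, 85, 95, 95]
  [38, 31, 84, 58]
Key observation: the optimum is the walk 3->0->3, with weight 85 min 58 = 58.
Optimal value attained by: walk 3->0->3.
Answer: (W^⊗2)[3][3] = 58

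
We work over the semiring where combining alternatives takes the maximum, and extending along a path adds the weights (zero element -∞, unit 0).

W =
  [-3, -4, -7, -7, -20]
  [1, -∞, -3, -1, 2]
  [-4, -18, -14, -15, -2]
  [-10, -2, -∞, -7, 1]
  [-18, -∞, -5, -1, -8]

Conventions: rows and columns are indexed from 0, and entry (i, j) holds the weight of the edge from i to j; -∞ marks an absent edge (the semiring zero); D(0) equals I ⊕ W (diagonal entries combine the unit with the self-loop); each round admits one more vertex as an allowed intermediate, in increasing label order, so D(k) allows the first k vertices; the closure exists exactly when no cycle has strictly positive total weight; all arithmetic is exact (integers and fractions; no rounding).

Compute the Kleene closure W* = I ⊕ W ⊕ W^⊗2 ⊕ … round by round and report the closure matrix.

D(0):
  [0, -4, -7, -7, -20]
  [1, 0, -3, -1, 2]
  [-4, -18, 0, -15, -2]
  [-10, -2, -∞, 0, 1]
  [-18, -∞, -5, -1, 0]
D(1):
  [0, -4, -7, -7, -20]
  [1, 0, -3, -1, 2]
  [-4, -8, 0, -11, -2]
  [-10, -2, -17, 0, 1]
  [-18, -22, -5, -1, 0]
D(2):
  [0, -4, -7, -5, -2]
  [1, 0, -3, -1, 2]
  [-4, -8, 0, -9, -2]
  [-1, -2, -5, 0, 1]
  [-18, -22, -5, -1, 0]
D(3):
  [0, -4, -7, -5, -2]
  [1, 0, -3, -1, 2]
  [-4, -8, 0, -9, -2]
  [-1, -2, -5, 0, 1]
  [-9, -13, -5, -1, 0]
D(4):
  [0, -4, -7, -5, -2]
  [1, 0, -3, -1, 2]
  [-4, -8, 0, -9, -2]
  [-1, -2, -5, 0, 1]
  [-2, -3, -5, -1, 0]
D(5):
  [0, -4, -7, -3, -2]
  [1, 0, -3, 1, 2]
  [-4, -5, 0, -3, -2]
  [-1, -2, -4, 0, 1]
  [-2, -3, -5, -1, 0]
Answer: W* = [[0, -4, -7, -3, -2], [1, 0, -3, 1, 2], [-4, -5, 0, -3, -2], [-1, -2, -4, 0, 1], [-2, -3, -5, -1, 0]]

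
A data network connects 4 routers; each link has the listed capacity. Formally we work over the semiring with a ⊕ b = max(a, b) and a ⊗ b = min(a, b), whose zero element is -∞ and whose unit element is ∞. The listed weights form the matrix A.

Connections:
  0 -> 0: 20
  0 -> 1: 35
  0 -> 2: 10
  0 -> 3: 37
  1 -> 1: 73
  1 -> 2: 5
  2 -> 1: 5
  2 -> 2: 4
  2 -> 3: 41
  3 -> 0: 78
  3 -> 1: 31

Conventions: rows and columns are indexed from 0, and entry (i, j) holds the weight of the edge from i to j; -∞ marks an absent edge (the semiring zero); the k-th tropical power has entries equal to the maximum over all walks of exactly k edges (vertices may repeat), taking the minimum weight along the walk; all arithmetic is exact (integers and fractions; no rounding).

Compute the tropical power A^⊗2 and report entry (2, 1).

A^⊗2:
  [37, 35, 10, 20]
  [-∞, 73, 5, 5]
  [41, 31, 5, 4]
  [20, 35, 10, 37]
Key observation: the optimum is the walk 2->3->1, with weight 41 min 31 = 31.
Optimal value attained by: walk 2->3->1.
Answer: (A^⊗2)[2][1] = 31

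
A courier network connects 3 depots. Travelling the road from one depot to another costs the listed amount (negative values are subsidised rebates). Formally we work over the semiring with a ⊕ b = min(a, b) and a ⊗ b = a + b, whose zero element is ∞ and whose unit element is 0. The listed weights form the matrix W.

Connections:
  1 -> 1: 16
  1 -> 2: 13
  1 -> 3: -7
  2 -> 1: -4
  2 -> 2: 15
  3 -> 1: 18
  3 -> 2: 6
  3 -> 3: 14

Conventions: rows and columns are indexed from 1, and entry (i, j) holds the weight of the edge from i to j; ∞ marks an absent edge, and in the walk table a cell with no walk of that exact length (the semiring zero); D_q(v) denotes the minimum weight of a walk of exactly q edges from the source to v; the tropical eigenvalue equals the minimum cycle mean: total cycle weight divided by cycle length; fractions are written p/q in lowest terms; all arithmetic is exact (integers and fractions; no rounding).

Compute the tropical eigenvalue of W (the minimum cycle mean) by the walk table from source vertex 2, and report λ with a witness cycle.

q=0: [∞, 0, ∞]
q=1: [-4, 15, ∞]
q=2: [11, 9, -11]
q=3: [5, -5, 3]
Optimal cycle mean attained by: cycle 1->3->2->1, total (-7) + 6 + (-4), length 3.
Answer: λ = -5/3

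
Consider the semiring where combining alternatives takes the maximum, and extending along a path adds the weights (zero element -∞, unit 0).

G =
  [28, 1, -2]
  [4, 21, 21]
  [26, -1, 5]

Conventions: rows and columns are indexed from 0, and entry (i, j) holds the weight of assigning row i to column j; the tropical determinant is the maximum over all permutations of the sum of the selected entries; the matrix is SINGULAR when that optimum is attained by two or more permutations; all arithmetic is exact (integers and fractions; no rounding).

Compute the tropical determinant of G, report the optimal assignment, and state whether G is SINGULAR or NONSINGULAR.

σ = (0, 1, 2): 28 + 21 + 5 = 54
σ = (0, 2, 1): 28 + 21 + (-1) = 48
σ = (1, 0, 2): 1 + 4 + 5 = 10
σ = (1, 2, 0): 1 + 21 + 26 = 48
σ = (2, 0, 1): (-2) + 4 + (-1) = 1
σ = (2, 1, 0): (-2) + 21 + 26 = 45
Optimal value attained by: σ = (0, 1, 2).
Answer: det⊕(G) = 54; verdict: NONSINGULAR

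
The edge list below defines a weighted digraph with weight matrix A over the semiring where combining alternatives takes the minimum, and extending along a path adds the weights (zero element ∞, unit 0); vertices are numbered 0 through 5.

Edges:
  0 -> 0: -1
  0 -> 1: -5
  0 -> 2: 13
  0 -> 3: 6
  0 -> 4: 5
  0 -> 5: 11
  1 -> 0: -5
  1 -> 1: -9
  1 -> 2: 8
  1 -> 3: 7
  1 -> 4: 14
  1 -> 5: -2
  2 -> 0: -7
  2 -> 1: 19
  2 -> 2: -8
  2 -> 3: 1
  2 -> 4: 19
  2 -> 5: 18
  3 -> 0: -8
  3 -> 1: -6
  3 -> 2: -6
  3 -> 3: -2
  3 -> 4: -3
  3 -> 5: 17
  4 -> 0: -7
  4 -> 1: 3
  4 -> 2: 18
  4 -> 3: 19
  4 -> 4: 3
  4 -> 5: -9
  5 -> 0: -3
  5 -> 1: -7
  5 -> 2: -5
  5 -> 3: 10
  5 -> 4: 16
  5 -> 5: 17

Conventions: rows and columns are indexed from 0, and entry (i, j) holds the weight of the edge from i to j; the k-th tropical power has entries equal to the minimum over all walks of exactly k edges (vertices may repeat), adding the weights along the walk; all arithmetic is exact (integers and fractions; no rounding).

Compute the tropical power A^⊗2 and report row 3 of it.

A^⊗2:
  [-10, -14, 0, 2, 3, -7]
  [-14, -18, -7, -2, 0, -11]
  [-15, -12, -16, -7, -2, 4]
  [-13, -15, -14, -5, -5, -12]
  [-12, -16, -14, -1, -2, -6]
  [-12, -16, -13, -4, 2, -9]
Answer: row 3 of A^⊗2 = [-13, -15, -14, -5, -5, -12]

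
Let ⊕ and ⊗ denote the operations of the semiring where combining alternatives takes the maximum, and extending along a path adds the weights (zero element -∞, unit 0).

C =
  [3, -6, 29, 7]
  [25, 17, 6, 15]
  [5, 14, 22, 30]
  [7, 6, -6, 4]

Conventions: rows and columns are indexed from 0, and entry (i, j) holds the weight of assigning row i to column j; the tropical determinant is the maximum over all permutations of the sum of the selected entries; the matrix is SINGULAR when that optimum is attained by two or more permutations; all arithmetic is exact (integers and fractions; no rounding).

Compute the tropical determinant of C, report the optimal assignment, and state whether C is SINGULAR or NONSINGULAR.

σ = (0, 1, 2, 3): 3 + 17 + 22 + 4 = 46
σ = (0, 1, 3, 2): 3 + 17 + 30 + (-6) = 44
σ = (0, 2, 1, 3): 3 + 6 + 14 + 4 = 27
σ = (0, 2, 3, 1): 3 + 6 + 30 + 6 = 45
σ = (0, 3, 1, 2): 3 + 15 + 14 + (-6) = 26
σ = (0, 3, 2, 1): 3 + 15 + 22 + 6 = 46
σ = (1, 0, 2, 3): (-6) + 25 + 22 + 4 = 45
σ = (1, 0, 3, 2): (-6) + 25 + 30 + (-6) = 43
σ = (1, 2, 0, 3): (-6) + 6 + 5 + 4 = 9
σ = (1, 2, 3, 0): (-6) + 6 + 30 + 7 = 37
σ = (1, 3, 0, 2): (-6) + 15 + 5 + (-6) = 8
σ = (1, 3, 2, 0): (-6) + 15 + 22 + 7 = 38
σ = (2, 0, 1, 3): 29 + 25 + 14 + 4 = 72
σ = (2, 0, 3, 1): 29 + 25 + 30 + 6 = 90
σ = (2, 1, 0, 3): 29 + 17 + 5 + 4 = 55
σ = (2, 1, 3, 0): 29 + 17 + 30 + 7 = 83
σ = (2, 3, 0, 1): 29 + 15 + 5 + 6 = 55
σ = (2, 3, 1, 0): 29 + 15 + 14 + 7 = 65
σ = (3, 0, 1, 2): 7 + 25 + 14 + (-6) = 40
σ = (3, 0, 2, 1): 7 + 25 + 22 + 6 = 60
σ = (3, 1, 0, 2): 7 + 17 + 5 + (-6) = 23
σ = (3, 1, 2, 0): 7 + 17 + 22 + 7 = 53
σ = (3, 2, 0, 1): 7 + 6 + 5 + 6 = 24
σ = (3, 2, 1, 0): 7 + 6 + 14 + 7 = 34
Optimal value attained by: σ = (2, 0, 3, 1).
Answer: det⊕(C) = 90; verdict: NONSINGULAR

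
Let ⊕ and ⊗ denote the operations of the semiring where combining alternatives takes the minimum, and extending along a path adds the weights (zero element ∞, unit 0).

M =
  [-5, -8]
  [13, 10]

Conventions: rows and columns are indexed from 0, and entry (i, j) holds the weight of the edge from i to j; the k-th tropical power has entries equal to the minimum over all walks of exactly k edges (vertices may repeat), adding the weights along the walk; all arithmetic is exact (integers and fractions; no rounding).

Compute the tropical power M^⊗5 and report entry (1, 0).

M^⊗2:
  [-10, -13]
  [8, 5]
M^⊗3:
  [-15, -18]
  [3, 0]
M^⊗4:
  [-20, -23]
  [-2, -5]
M^⊗5:
  [-25, -28]
  [-7, -10]
Key observation: the optimum is the walk 1->0->0->0->0->0, with weight 13 + (-5) + (-5) + (-5) + (-5) = -7.
Optimal value attained by: walk 1->0->0->0->0->0.
Answer: (M^⊗5)[1][0] = -7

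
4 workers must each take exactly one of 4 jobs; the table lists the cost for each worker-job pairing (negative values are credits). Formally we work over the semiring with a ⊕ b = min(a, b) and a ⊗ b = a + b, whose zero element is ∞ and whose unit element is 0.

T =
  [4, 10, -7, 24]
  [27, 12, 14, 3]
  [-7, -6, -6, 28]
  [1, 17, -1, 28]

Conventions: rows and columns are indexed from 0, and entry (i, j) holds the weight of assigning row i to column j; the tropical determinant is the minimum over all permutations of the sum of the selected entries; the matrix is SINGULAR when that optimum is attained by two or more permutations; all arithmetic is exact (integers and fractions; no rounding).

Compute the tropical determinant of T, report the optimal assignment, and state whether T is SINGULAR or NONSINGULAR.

σ = (0, 1, 2, 3): 4 + 12 + (-6) + 28 = 38
σ = (0, 1, 3, 2): 4 + 12 + 28 + (-1) = 43
σ = (0, 2, 1, 3): 4 + 14 + (-6) + 28 = 40
σ = (0, 2, 3, 1): 4 + 14 + 28 + 17 = 63
σ = (0, 3, 1, 2): 4 + 3 + (-6) + (-1) = 0
σ = (0, 3, 2, 1): 4 + 3 + (-6) + 17 = 18
σ = (1, 0, 2, 3): 10 + 27 + (-6) + 28 = 59
σ = (1, 0, 3, 2): 10 + 27 + 28 + (-1) = 64
σ = (1, 2, 0, 3): 10 + 14 + (-7) + 28 = 45
σ = (1, 2, 3, 0): 10 + 14 + 28 + 1 = 53
σ = (1, 3, 0, 2): 10 + 3 + (-7) + (-1) = 5
σ = (1, 3, 2, 0): 10 + 3 + (-6) + 1 = 8
σ = (2, 0, 1, 3): (-7) + 27 + (-6) + 28 = 42
σ = (2, 0, 3, 1): (-7) + 27 + 28 + 17 = 65
σ = (2, 1, 0, 3): (-7) + 12 + (-7) + 28 = 26
σ = (2, 1, 3, 0): (-7) + 12 + 28 + 1 = 34
σ = (2, 3, 0, 1): (-7) + 3 + (-7) + 17 = 6
σ = (2, 3, 1, 0): (-7) + 3 + (-6) + 1 = -9
σ = (3, 0, 1, 2): 24 + 27 + (-6) + (-1) = 44
σ = (3, 0, 2, 1): 24 + 27 + (-6) + 17 = 62
σ = (3, 1, 0, 2): 24 + 12 + (-7) + (-1) = 28
σ = (3, 1, 2, 0): 24 + 12 + (-6) + 1 = 31
σ = (3, 2, 0, 1): 24 + 14 + (-7) + 17 = 48
σ = (3, 2, 1, 0): 24 + 14 + (-6) + 1 = 33
Optimal value attained by: σ = (2, 3, 1, 0).
Answer: det⊕(T) = -9; verdict: NONSINGULAR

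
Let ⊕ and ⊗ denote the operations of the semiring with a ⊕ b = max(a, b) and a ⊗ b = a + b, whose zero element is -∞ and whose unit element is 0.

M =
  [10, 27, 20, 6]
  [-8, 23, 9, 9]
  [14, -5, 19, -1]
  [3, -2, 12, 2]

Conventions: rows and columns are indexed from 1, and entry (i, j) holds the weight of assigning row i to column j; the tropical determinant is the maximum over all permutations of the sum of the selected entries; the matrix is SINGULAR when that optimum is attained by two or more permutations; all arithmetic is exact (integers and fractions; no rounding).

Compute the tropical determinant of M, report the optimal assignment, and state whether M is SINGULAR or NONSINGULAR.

σ = (1, 2, 3, 4): 10 + 23 + 19 + 2 = 54
σ = (1, 2, 4, 3): 10 + 23 + (-1) + 12 = 44
σ = (1, 3, 2, 4): 10 + 9 + (-5) + 2 = 16
σ = (1, 3, 4, 2): 10 + 9 + (-1) + (-2) = 16
σ = (1, 4, 2, 3): 10 + 9 + (-5) + 12 = 26
σ = (1, 4, 3, 2): 10 + 9 + 19 + (-2) = 36
σ = (2, 1, 3, 4): 27 + (-8) + 19 + 2 = 40
σ = (2, 1, 4, 3): 27 + (-8) + (-1) + 12 = 30
σ = (2, 3, 1, 4): 27 + 9 + 14 + 2 = 52
σ = (2, 3, 4, 1): 27 + 9 + (-1) + 3 = 38
σ = (2, 4, 1, 3): 27 + 9 + 14 + 12 = 62
σ = (2, 4, 3, 1): 27 + 9 + 19 + 3 = 58
σ = (3, 1, 2, 4): 20 + (-8) + (-5) + 2 = 9
σ = (3, 1, 4, 2): 20 + (-8) + (-1) + (-2) = 9
σ = (3, 2, 1, 4): 20 + 23 + 14 + 2 = 59
σ = (3, 2, 4, 1): 20 + 23 + (-1) + 3 = 45
σ = (3, 4, 1, 2): 20 + 9 + 14 + (-2) = 41
σ = (3, 4, 2, 1): 20 + 9 + (-5) + 3 = 27
σ = (4, 1, 2, 3): 6 + (-8) + (-5) + 12 = 5
σ = (4, 1, 3, 2): 6 + (-8) + 19 + (-2) = 15
σ = (4, 2, 1, 3): 6 + 23 + 14 + 12 = 55
σ = (4, 2, 3, 1): 6 + 23 + 19 + 3 = 51
σ = (4, 3, 1, 2): 6 + 9 + 14 + (-2) = 27
σ = (4, 3, 2, 1): 6 + 9 + (-5) + 3 = 13
Optimal value attained by: σ = (2, 4, 1, 3).
Answer: det⊕(M) = 62; verdict: NONSINGULAR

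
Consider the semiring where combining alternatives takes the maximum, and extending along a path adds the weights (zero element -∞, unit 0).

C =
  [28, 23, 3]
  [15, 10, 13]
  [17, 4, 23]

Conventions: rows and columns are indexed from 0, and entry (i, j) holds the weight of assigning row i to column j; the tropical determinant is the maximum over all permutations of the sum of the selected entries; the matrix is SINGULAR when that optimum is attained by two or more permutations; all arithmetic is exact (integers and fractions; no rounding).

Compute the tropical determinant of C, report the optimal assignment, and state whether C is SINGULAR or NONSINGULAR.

σ = (0, 1, 2): 28 + 10 + 23 = 61
σ = (0, 2, 1): 28 + 13 + 4 = 45
σ = (1, 0, 2): 23 + 15 + 23 = 61
σ = (1, 2, 0): 23 + 13 + 17 = 53
σ = (2, 0, 1): 3 + 15 + 4 = 22
σ = (2, 1, 0): 3 + 10 + 17 = 30
Optimal value attained by: σ = (0, 1, 2).
Answer: det⊕(C) = 61; verdict: SINGULAR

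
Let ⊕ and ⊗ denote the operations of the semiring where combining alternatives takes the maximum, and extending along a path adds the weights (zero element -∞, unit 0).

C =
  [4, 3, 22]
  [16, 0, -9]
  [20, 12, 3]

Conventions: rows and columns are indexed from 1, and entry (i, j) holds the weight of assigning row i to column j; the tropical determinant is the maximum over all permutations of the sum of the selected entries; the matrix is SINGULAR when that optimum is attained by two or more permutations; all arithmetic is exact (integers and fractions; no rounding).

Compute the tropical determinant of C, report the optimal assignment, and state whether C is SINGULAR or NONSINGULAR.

σ = (1, 2, 3): 4 + 0 + 3 = 7
σ = (1, 3, 2): 4 + (-9) + 12 = 7
σ = (2, 1, 3): 3 + 16 + 3 = 22
σ = (2, 3, 1): 3 + (-9) + 20 = 14
σ = (3, 1, 2): 22 + 16 + 12 = 50
σ = (3, 2, 1): 22 + 0 + 20 = 42
Optimal value attained by: σ = (3, 1, 2).
Answer: det⊕(C) = 50; verdict: NONSINGULAR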